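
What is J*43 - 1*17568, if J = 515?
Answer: 4577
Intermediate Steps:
J*43 - 1*17568 = 515*43 - 1*17568 = 22145 - 17568 = 4577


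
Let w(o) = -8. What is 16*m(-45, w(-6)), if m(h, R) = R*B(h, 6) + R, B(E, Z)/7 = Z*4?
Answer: -21632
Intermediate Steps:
B(E, Z) = 28*Z (B(E, Z) = 7*(Z*4) = 7*(4*Z) = 28*Z)
m(h, R) = 169*R (m(h, R) = R*(28*6) + R = R*168 + R = 168*R + R = 169*R)
16*m(-45, w(-6)) = 16*(169*(-8)) = 16*(-1352) = -21632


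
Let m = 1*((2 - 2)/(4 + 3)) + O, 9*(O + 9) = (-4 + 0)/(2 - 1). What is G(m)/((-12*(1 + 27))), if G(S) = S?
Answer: 85/3024 ≈ 0.028108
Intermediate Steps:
O = -85/9 (O = -9 + ((-4 + 0)/(2 - 1))/9 = -9 + (-4/1)/9 = -9 + (-4*1)/9 = -9 + (⅑)*(-4) = -9 - 4/9 = -85/9 ≈ -9.4444)
m = -85/9 (m = 1*((2 - 2)/(4 + 3)) - 85/9 = 1*(0/7) - 85/9 = 1*(0*(⅐)) - 85/9 = 1*0 - 85/9 = 0 - 85/9 = -85/9 ≈ -9.4444)
G(m)/((-12*(1 + 27))) = -85*(-1/(12*(1 + 27)))/9 = -85/(9*((-12*28))) = -85/9/(-336) = -85/9*(-1/336) = 85/3024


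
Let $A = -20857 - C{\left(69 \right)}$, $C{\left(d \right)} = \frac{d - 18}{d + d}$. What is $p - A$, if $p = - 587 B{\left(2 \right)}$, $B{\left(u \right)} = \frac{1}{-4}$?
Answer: $\frac{1932379}{92} \approx 21004.0$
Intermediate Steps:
$B{\left(u \right)} = - \frac{1}{4}$
$C{\left(d \right)} = \frac{-18 + d}{2 d}$
$A = - \frac{959439}{46}$ ($A = -20857 - \frac{-18 + 69}{2 \cdot 69} = -20857 - \frac{1}{2} \cdot \frac{1}{69} \cdot 51 = -20857 - \frac{17}{46} = - \frac{959439}{46} \approx -20857.0$)
$p = \frac{587}{4}$ ($p = \left(-587\right) \left(- \frac{1}{4}\right) = \frac{587}{4} \approx 146.75$)
$p - A = \frac{587}{4} - - \frac{959439}{46} = \frac{587}{4} + \frac{959439}{46} = \frac{1932379}{92}$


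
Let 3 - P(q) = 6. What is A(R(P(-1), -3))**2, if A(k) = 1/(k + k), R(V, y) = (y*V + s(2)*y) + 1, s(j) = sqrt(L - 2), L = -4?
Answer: I/(8*(23*I + 30*sqrt(6))) ≈ 0.0004849 + 0.0015493*I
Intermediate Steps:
s(j) = I*sqrt(6) (s(j) = sqrt(-4 - 2) = sqrt(-6) = I*sqrt(6))
P(q) = -3 (P(q) = 3 - 1*6 = 3 - 6 = -3)
R(V, y) = 1 + V*y + I*y*sqrt(6) (R(V, y) = (y*V + (I*sqrt(6))*y) + 1 = (V*y + I*y*sqrt(6)) + 1 = 1 + V*y + I*y*sqrt(6))
A(k) = 1/(2*k)
A(R(P(-1), -3))**2 = (1/(2*(1 - 3*(-3) + I*(-3)*sqrt(6))))**2 = (1/(2*(1 + 9 - 3*I*sqrt(6))))**2 = (1/(2*(10 - 3*I*sqrt(6))))**2 = 1/(4*(10 - 3*I*sqrt(6))**2)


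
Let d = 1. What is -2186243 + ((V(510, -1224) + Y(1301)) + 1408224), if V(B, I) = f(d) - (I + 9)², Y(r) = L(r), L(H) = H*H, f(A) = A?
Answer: -561642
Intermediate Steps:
L(H) = H²
Y(r) = r²
V(B, I) = 1 - (9 + I)² (V(B, I) = 1 - (I + 9)² = 1 - (9 + I)²)
-2186243 + ((V(510, -1224) + Y(1301)) + 1408224) = -2186243 + (((1 - (9 - 1224)²) + 1301²) + 1408224) = -2186243 + (((1 - 1*(-1215)²) + 1692601) + 1408224) = -2186243 + (((1 - 1*1476225) + 1692601) + 1408224) = -2186243 + (((1 - 1476225) + 1692601) + 1408224) = -2186243 + ((-1476224 + 1692601) + 1408224) = -2186243 + (216377 + 1408224) = -2186243 + 1624601 = -561642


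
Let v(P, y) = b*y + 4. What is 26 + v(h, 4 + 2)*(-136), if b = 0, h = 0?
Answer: -518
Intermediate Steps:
v(P, y) = 4 (v(P, y) = 0*y + 4 = 0 + 4 = 4)
26 + v(h, 4 + 2)*(-136) = 26 + 4*(-136) = 26 - 544 = -518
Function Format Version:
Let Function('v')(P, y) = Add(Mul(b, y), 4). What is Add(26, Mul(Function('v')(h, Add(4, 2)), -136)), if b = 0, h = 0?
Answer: -518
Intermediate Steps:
Function('v')(P, y) = 4 (Function('v')(P, y) = Add(Mul(0, y), 4) = Add(0, 4) = 4)
Add(26, Mul(Function('v')(h, Add(4, 2)), -136)) = Add(26, Mul(4, -136)) = Add(26, -544) = -518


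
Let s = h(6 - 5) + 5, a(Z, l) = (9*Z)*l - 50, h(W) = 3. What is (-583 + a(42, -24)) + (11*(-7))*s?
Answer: -10321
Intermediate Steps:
a(Z, l) = -50 + 9*Z*l (a(Z, l) = 9*Z*l - 50 = -50 + 9*Z*l)
s = 8 (s = 3 + 5 = 8)
(-583 + a(42, -24)) + (11*(-7))*s = (-583 + (-50 + 9*42*(-24))) + (11*(-7))*8 = (-583 + (-50 - 9072)) - 77*8 = (-583 - 9122) - 616 = -9705 - 616 = -10321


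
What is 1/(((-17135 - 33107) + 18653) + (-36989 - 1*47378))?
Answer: -1/115956 ≈ -8.6240e-6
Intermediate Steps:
1/(((-17135 - 33107) + 18653) + (-36989 - 1*47378)) = 1/((-50242 + 18653) + (-36989 - 47378)) = 1/(-31589 - 84367) = 1/(-115956) = -1/115956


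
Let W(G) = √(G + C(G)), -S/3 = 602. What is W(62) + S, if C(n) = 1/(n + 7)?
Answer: -1806 + √295251/69 ≈ -1798.1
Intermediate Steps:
C(n) = 1/(7 + n)
S = -1806 (S = -3*602 = -1806)
W(G) = √(G + 1/(7 + G))
W(62) + S = √((1 + 62*(7 + 62))/(7 + 62)) - 1806 = √((1 + 62*69)/69) - 1806 = √((1 + 4278)/69) - 1806 = √((1/69)*4279) - 1806 = √(4279/69) - 1806 = √295251/69 - 1806 = -1806 + √295251/69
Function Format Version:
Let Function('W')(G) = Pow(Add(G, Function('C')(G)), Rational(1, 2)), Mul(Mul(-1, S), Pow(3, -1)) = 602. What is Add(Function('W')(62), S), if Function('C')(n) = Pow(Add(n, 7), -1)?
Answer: Add(-1806, Mul(Rational(1, 69), Pow(295251, Rational(1, 2)))) ≈ -1798.1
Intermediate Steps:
Function('C')(n) = Pow(Add(7, n), -1)
S = -1806 (S = Mul(-3, 602) = -1806)
Function('W')(G) = Pow(Add(G, Pow(Add(7, G), -1)), Rational(1, 2))
Add(Function('W')(62), S) = Add(Pow(Mul(Pow(Add(7, 62), -1), Add(1, Mul(62, Add(7, 62)))), Rational(1, 2)), -1806) = Add(Pow(Mul(Pow(69, -1), Add(1, Mul(62, 69))), Rational(1, 2)), -1806) = Add(Pow(Mul(Rational(1, 69), Add(1, 4278)), Rational(1, 2)), -1806) = Add(Pow(Mul(Rational(1, 69), 4279), Rational(1, 2)), -1806) = Add(Pow(Rational(4279, 69), Rational(1, 2)), -1806) = Add(Mul(Rational(1, 69), Pow(295251, Rational(1, 2))), -1806) = Add(-1806, Mul(Rational(1, 69), Pow(295251, Rational(1, 2))))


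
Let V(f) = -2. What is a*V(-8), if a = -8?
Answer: 16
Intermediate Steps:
a*V(-8) = -8*(-2) = 16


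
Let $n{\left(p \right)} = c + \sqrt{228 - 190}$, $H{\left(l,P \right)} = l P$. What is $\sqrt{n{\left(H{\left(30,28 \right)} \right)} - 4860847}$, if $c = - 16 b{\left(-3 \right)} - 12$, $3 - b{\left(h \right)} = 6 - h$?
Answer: $\sqrt{-4860763 + \sqrt{38}} \approx 2204.7 i$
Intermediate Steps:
$b{\left(h \right)} = -3 + h$ ($b{\left(h \right)} = 3 - \left(6 - h\right) = 3 + \left(-6 + h\right) = -3 + h$)
$c = 84$ ($c = - 16 \left(-3 - 3\right) - 12 = \left(-16\right) \left(-6\right) - 12 = 96 - 12 = 84$)
$H{\left(l,P \right)} = P l$
$n{\left(p \right)} = 84 + \sqrt{38}$ ($n{\left(p \right)} = 84 + \sqrt{228 - 190} = 84 + \sqrt{38}$)
$\sqrt{n{\left(H{\left(30,28 \right)} \right)} - 4860847} = \sqrt{\left(84 + \sqrt{38}\right) - 4860847} = \sqrt{-4860763 + \sqrt{38}}$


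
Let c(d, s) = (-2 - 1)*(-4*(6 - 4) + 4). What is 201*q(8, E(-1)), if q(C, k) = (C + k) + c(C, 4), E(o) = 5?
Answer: 5025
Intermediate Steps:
c(d, s) = 12 (c(d, s) = -3*(-4*2 + 4) = -3*(-8 + 4) = -3*(-4) = 12)
q(C, k) = 12 + C + k (q(C, k) = (C + k) + 12 = 12 + C + k)
201*q(8, E(-1)) = 201*(12 + 8 + 5) = 201*25 = 5025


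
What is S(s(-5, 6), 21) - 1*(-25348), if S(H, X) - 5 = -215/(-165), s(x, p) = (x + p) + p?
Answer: 836692/33 ≈ 25354.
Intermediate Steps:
s(x, p) = x + 2*p (s(x, p) = (p + x) + p = x + 2*p)
S(H, X) = 208/33 (S(H, X) = 5 - 215/(-165) = 5 - 215*(-1/165) = 5 + 43/33 = 208/33)
S(s(-5, 6), 21) - 1*(-25348) = 208/33 - 1*(-25348) = 208/33 + 25348 = 836692/33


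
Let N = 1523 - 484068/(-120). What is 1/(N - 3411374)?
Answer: -10/34058171 ≈ -2.9362e-7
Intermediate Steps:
N = 55569/10 (N = 1523 - 484068*(-1)/120 = 1523 - 348*(-1391/120) = 1523 + 40339/10 = 55569/10 ≈ 5556.9)
1/(N - 3411374) = 1/(55569/10 - 3411374) = 1/(-34058171/10) = -10/34058171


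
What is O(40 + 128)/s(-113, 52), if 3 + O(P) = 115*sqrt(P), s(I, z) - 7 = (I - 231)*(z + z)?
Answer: 1/11923 - 230*sqrt(42)/35769 ≈ -0.041588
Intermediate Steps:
s(I, z) = 7 + 2*z*(-231 + I) (s(I, z) = 7 + (I - 231)*(z + z) = 7 + (-231 + I)*(2*z) = 7 + 2*z*(-231 + I))
O(P) = -3 + 115*sqrt(P)
O(40 + 128)/s(-113, 52) = (-3 + 115*sqrt(40 + 128))/(7 - 462*52 + 2*(-113)*52) = (-3 + 115*sqrt(168))/(7 - 24024 - 11752) = (-3 + 115*(2*sqrt(42)))/(-35769) = (-3 + 230*sqrt(42))*(-1/35769) = 1/11923 - 230*sqrt(42)/35769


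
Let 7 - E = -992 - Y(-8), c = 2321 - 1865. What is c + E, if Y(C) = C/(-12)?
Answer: 4367/3 ≈ 1455.7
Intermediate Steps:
c = 456
Y(C) = -C/12 (Y(C) = C*(-1/12) = -C/12)
E = 2999/3 (E = 7 - (-992 - (-1)*(-8)/12) = 7 - (-992 - 1*⅔) = 7 - (-992 - ⅔) = 7 - 1*(-2978/3) = 7 + 2978/3 = 2999/3 ≈ 999.67)
c + E = 456 + 2999/3 = 4367/3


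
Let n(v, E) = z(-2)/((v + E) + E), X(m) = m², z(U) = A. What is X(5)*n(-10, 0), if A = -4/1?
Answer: 10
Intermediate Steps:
A = -4 (A = -4*1 = -4)
z(U) = -4
n(v, E) = -4/(v + 2*E) (n(v, E) = -4/((v + E) + E) = -4/((E + v) + E) = -4/(v + 2*E))
X(5)*n(-10, 0) = 5²*(-4/(-10 + 2*0)) = 25*(-4/(-10 + 0)) = 25*(-4/(-10)) = 25*(-4*(-⅒)) = 25*(⅖) = 10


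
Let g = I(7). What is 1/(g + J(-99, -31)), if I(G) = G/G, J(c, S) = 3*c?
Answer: -1/296 ≈ -0.0033784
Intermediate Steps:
I(G) = 1
g = 1
1/(g + J(-99, -31)) = 1/(1 + 3*(-99)) = 1/(1 - 297) = 1/(-296) = -1/296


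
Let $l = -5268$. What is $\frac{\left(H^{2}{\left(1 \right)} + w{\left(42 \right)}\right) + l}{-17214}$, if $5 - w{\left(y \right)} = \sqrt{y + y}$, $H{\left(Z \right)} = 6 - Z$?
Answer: $\frac{873}{2869} + \frac{\sqrt{21}}{8607} \approx 0.30482$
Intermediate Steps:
$w{\left(y \right)} = 5 - \sqrt{2} \sqrt{y}$ ($w{\left(y \right)} = 5 - \sqrt{y + y} = 5 - \sqrt{2 y} = 5 - \sqrt{2} \sqrt{y}$)
$\frac{\left(H^{2}{\left(1 \right)} + w{\left(42 \right)}\right) + l}{-17214} = \frac{\left(\left(6 - 1\right)^{2} + \left(5 - \sqrt{2} \sqrt{42}\right)\right) - 5268}{-17214} = \left(\left(\left(6 - 1\right)^{2} + \left(5 - 2 \sqrt{21}\right)\right) - 5268\right) \left(- \frac{1}{17214}\right) = \left(\left(5^{2} + \left(5 - 2 \sqrt{21}\right)\right) - 5268\right) \left(- \frac{1}{17214}\right) = \left(\left(25 + \left(5 - 2 \sqrt{21}\right)\right) - 5268\right) \left(- \frac{1}{17214}\right) = \left(\left(30 - 2 \sqrt{21}\right) - 5268\right) \left(- \frac{1}{17214}\right) = \left(-5238 - 2 \sqrt{21}\right) \left(- \frac{1}{17214}\right) = \frac{873}{2869} + \frac{\sqrt{21}}{8607}$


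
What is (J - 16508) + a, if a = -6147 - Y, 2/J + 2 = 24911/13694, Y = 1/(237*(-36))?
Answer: -479019095359/21133764 ≈ -22666.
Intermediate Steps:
Y = -1/8532 (Y = 1/(-8532) = -1/8532 ≈ -0.00011721)
J = -27388/2477 (J = 2/(-2 + 24911/13694) = 2/(-2477/13694) = 2*(-13694/2477) = -27388/2477 ≈ -11.057)
a = -52446203/8532 (a = -6147 - 1*(-1/8532) = -6147 + 1/8532 = -52446203/8532 ≈ -6147.0)
(J - 16508) + a = (-27388/2477 - 16508) - 52446203/8532 = -40917704/2477 - 52446203/8532 = -479019095359/21133764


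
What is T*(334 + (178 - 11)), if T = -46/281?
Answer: -23046/281 ≈ -82.014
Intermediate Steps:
T = -46/281 (T = -46*1/281 = -46/281 ≈ -0.16370)
T*(334 + (178 - 11)) = -46*(334 + (178 - 11))/281 = -46*(334 + 167)/281 = -46/281*501 = -23046/281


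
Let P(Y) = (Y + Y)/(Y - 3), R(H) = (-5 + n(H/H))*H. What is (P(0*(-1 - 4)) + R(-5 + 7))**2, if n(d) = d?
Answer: 64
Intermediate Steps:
R(H) = -4*H (R(H) = (-5 + H/H)*H = (-5 + 1)*H = -4*H)
P(Y) = 2*Y/(-3 + Y) (P(Y) = (2*Y)/(-3 + Y) = 2*Y/(-3 + Y))
(P(0*(-1 - 4)) + R(-5 + 7))**2 = (2*(0*(-1 - 4))/(-3 + 0*(-1 - 4)) - 4*(-5 + 7))**2 = (2*(0*(-5))/(-3 + 0*(-5)) - 4*2)**2 = (2*0/(-3 + 0) - 8)**2 = (2*0/(-3) - 8)**2 = (2*0*(-1/3) - 8)**2 = (0 - 8)**2 = (-8)**2 = 64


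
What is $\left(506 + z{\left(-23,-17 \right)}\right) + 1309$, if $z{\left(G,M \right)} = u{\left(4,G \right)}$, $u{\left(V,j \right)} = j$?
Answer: $1792$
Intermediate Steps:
$z{\left(G,M \right)} = G$
$\left(506 + z{\left(-23,-17 \right)}\right) + 1309 = \left(506 - 23\right) + 1309 = 483 + 1309 = 1792$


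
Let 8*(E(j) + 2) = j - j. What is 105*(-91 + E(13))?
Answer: -9765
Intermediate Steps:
E(j) = -2 (E(j) = -2 + (j - j)/8 = -2 + (⅛)*0 = -2 + 0 = -2)
105*(-91 + E(13)) = 105*(-91 - 2) = 105*(-93) = -9765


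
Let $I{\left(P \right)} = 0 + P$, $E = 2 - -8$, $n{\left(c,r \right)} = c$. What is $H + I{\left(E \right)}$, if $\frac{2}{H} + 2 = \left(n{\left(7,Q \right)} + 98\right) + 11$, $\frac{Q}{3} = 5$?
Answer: $\frac{571}{57} \approx 10.018$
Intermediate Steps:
$Q = 15$ ($Q = 3 \cdot 5 = 15$)
$H = \frac{1}{57}$ ($H = \frac{2}{-2 + \left(\left(7 + 98\right) + 11\right)} = \frac{2}{-2 + \left(105 + 11\right)} = \frac{2}{-2 + 116} = \frac{2}{114} = 2 \cdot \frac{1}{114} = \frac{1}{57} \approx 0.017544$)
$E = 10$ ($E = 2 + 8 = 10$)
$I{\left(P \right)} = P$
$H + I{\left(E \right)} = \frac{1}{57} + 10 = \frac{571}{57}$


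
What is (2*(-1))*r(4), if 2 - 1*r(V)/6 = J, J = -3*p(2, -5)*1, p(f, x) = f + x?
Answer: 84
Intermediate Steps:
J = 9 (J = -3*(2 - 5)*1 = -3*(-3)*1 = 9*1 = 9)
r(V) = -42 (r(V) = 12 - 6*9 = 12 - 54 = -42)
(2*(-1))*r(4) = (2*(-1))*(-42) = -2*(-42) = 84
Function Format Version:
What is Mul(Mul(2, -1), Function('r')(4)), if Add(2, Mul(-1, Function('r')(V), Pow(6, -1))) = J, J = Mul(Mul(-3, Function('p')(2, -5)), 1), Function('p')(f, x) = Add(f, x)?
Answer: 84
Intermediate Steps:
J = 9 (J = Mul(Mul(-3, Add(2, -5)), 1) = Mul(Mul(-3, -3), 1) = Mul(9, 1) = 9)
Function('r')(V) = -42 (Function('r')(V) = Add(12, Mul(-6, 9)) = Add(12, -54) = -42)
Mul(Mul(2, -1), Function('r')(4)) = Mul(Mul(2, -1), -42) = Mul(-2, -42) = 84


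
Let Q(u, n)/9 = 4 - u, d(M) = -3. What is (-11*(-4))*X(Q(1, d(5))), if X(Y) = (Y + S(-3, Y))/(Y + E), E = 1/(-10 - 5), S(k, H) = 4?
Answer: 5115/101 ≈ 50.644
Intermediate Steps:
Q(u, n) = 36 - 9*u (Q(u, n) = 9*(4 - u) = 36 - 9*u)
E = -1/15 (E = 1/(-15) = -1/15 ≈ -0.066667)
X(Y) = (4 + Y)/(-1/15 + Y) (X(Y) = (Y + 4)/(Y - 1/15) = (4 + Y)/(-1/15 + Y))
(-11*(-4))*X(Q(1, d(5))) = (-11*(-4))*(15*(4 + (36 - 9*1))/(-1 + 15*(36 - 9*1))) = 44*(15*(4 + (36 - 9))/(-1 + 15*(36 - 9))) = 44*(15*(4 + 27)/(-1 + 15*27)) = 44*(15*31/(-1 + 405)) = 44*(15*31/404) = 44*(15*(1/404)*31) = 44*(465/404) = 5115/101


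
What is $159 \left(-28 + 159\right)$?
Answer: $20829$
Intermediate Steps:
$159 \left(-28 + 159\right) = 159 \cdot 131 = 20829$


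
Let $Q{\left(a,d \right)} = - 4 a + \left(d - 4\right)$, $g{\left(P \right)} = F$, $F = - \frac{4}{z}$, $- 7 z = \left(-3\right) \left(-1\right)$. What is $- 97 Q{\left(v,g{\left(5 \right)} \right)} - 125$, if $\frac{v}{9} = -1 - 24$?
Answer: $- \frac{263827}{3} \approx -87942.0$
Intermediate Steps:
$z = - \frac{3}{7}$ ($z = - \frac{\left(-3\right) \left(-1\right)}{7} = \left(- \frac{1}{7}\right) 3 = - \frac{3}{7} \approx -0.42857$)
$F = \frac{28}{3}$ ($F = - \frac{4}{- \frac{3}{7}} = \left(-4\right) \left(- \frac{7}{3}\right) = \frac{28}{3} \approx 9.3333$)
$v = -225$ ($v = 9 \left(-1 - 24\right) = 9 \left(-25\right) = -225$)
$g{\left(P \right)} = \frac{28}{3}$
$Q{\left(a,d \right)} = -4 + d - 4 a$ ($Q{\left(a,d \right)} = - 4 a + \left(-4 + d\right) = -4 + d - 4 a$)
$- 97 Q{\left(v,g{\left(5 \right)} \right)} - 125 = - 97 \left(-4 + \frac{28}{3} - -900\right) - 125 = - 97 \left(-4 + \frac{28}{3} + 900\right) - 125 = \left(-97\right) \frac{2716}{3} - 125 = - \frac{263452}{3} - 125 = - \frac{263827}{3}$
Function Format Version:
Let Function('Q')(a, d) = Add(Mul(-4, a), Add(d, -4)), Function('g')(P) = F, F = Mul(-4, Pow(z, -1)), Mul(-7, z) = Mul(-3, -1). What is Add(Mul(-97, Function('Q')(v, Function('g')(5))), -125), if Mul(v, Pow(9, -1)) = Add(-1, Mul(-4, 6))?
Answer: Rational(-263827, 3) ≈ -87942.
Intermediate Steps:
z = Rational(-3, 7) (z = Mul(Rational(-1, 7), Mul(-3, -1)) = Mul(Rational(-1, 7), 3) = Rational(-3, 7) ≈ -0.42857)
F = Rational(28, 3) (F = Mul(-4, Pow(Rational(-3, 7), -1)) = Mul(-4, Rational(-7, 3)) = Rational(28, 3) ≈ 9.3333)
v = -225 (v = Mul(9, Add(-1, Mul(-4, 6))) = Mul(9, Add(-1, -24)) = Mul(9, -25) = -225)
Function('g')(P) = Rational(28, 3)
Function('Q')(a, d) = Add(-4, d, Mul(-4, a)) (Function('Q')(a, d) = Add(Mul(-4, a), Add(-4, d)) = Add(-4, d, Mul(-4, a)))
Add(Mul(-97, Function('Q')(v, Function('g')(5))), -125) = Add(Mul(-97, Add(-4, Rational(28, 3), Mul(-4, -225))), -125) = Add(Mul(-97, Add(-4, Rational(28, 3), 900)), -125) = Add(Mul(-97, Rational(2716, 3)), -125) = Add(Rational(-263452, 3), -125) = Rational(-263827, 3)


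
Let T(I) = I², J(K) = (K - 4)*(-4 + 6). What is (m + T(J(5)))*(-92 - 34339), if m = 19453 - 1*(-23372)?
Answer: -1474645299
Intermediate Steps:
m = 42825 (m = 19453 + 23372 = 42825)
J(K) = -8 + 2*K (J(K) = (-4 + K)*2 = -8 + 2*K)
(m + T(J(5)))*(-92 - 34339) = (42825 + (-8 + 2*5)²)*(-92 - 34339) = (42825 + (-8 + 10)²)*(-34431) = (42825 + 2²)*(-34431) = (42825 + 4)*(-34431) = 42829*(-34431) = -1474645299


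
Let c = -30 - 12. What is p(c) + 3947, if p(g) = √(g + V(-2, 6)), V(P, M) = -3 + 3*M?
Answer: 3947 + 3*I*√3 ≈ 3947.0 + 5.1962*I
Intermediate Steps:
c = -42
p(g) = √(15 + g) (p(g) = √(g + (-3 + 3*6)) = √(g + (-3 + 18)) = √(g + 15) = √(15 + g))
p(c) + 3947 = √(15 - 42) + 3947 = √(-27) + 3947 = 3*I*√3 + 3947 = 3947 + 3*I*√3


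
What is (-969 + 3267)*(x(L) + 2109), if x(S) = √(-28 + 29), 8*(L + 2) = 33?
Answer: 4848780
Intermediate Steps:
L = 17/8 (L = -2 + (⅛)*33 = -2 + 33/8 = 17/8 ≈ 2.1250)
x(S) = 1 (x(S) = √1 = 1)
(-969 + 3267)*(x(L) + 2109) = (-969 + 3267)*(1 + 2109) = 2298*2110 = 4848780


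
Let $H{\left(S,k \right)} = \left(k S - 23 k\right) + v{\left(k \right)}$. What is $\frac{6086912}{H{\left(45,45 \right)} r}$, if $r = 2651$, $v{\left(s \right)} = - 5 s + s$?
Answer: $\frac{3043456}{1073655} \approx 2.8347$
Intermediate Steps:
$v{\left(s \right)} = - 4 s$
$H{\left(S,k \right)} = - 27 k + S k$ ($H{\left(S,k \right)} = \left(k S - 23 k\right) - 4 k = \left(S k - 23 k\right) - 4 k = \left(- 23 k + S k\right) - 4 k = - 27 k + S k$)
$\frac{6086912}{H{\left(45,45 \right)} r} = \frac{6086912}{45 \left(-27 + 45\right) 2651} = \frac{6086912}{45 \cdot 18 \cdot 2651} = \frac{6086912}{810 \cdot 2651} = \frac{6086912}{2147310} = 6086912 \cdot \frac{1}{2147310} = \frac{3043456}{1073655}$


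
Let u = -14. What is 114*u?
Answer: -1596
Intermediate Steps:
114*u = 114*(-14) = -1596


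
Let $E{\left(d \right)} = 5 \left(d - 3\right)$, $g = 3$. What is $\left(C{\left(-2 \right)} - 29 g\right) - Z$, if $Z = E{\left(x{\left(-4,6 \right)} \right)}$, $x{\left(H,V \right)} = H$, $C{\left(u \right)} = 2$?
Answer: $-50$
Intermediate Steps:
$E{\left(d \right)} = -15 + 5 d$ ($E{\left(d \right)} = 5 \left(-3 + d\right) = -15 + 5 d$)
$Z = -35$ ($Z = -15 + 5 \left(-4\right) = -15 - 20 = -35$)
$\left(C{\left(-2 \right)} - 29 g\right) - Z = \left(2 - 87\right) - -35 = \left(2 - 87\right) + 35 = -85 + 35 = -50$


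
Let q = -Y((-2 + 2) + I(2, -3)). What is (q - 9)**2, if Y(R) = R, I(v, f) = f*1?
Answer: 36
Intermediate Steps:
I(v, f) = f
q = 3 (q = -((-2 + 2) - 3) = -(0 - 3) = -1*(-3) = 3)
(q - 9)**2 = (3 - 9)**2 = (-6)**2 = 36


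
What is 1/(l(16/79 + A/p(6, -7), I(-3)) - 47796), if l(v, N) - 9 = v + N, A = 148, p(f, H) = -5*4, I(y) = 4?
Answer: -395/18877128 ≈ -2.0925e-5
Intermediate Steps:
p(f, H) = -20
l(v, N) = 9 + N + v (l(v, N) = 9 + (v + N) = 9 + (N + v) = 9 + N + v)
1/(l(16/79 + A/p(6, -7), I(-3)) - 47796) = 1/((9 + 4 + (16/79 + 148/(-20))) - 47796) = 1/((9 + 4 + (16*(1/79) + 148*(-1/20))) - 47796) = 1/((9 + 4 + (16/79 - 37/5)) - 47796) = 1/((9 + 4 - 2843/395) - 47796) = 1/(2292/395 - 47796) = 1/(-18877128/395) = -395/18877128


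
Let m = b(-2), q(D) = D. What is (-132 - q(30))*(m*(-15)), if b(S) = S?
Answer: -4860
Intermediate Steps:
m = -2
(-132 - q(30))*(m*(-15)) = (-132 - 1*30)*(-2*(-15)) = (-132 - 30)*30 = -162*30 = -4860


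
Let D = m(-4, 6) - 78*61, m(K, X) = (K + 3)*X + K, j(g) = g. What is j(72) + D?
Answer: -4696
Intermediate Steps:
m(K, X) = K + X*(3 + K) (m(K, X) = (3 + K)*X + K = X*(3 + K) + K = K + X*(3 + K))
D = -4768 (D = (-4 + 3*6 - 4*6) - 78*61 = (-4 + 18 - 24) - 4758 = -10 - 4758 = -4768)
j(72) + D = 72 - 4768 = -4696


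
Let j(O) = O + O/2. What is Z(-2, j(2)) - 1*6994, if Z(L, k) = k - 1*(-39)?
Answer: -6952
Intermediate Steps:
j(O) = 3*O/2 (j(O) = O + O*(1/2) = O + O/2 = 3*O/2)
Z(L, k) = 39 + k (Z(L, k) = k + 39 = 39 + k)
Z(-2, j(2)) - 1*6994 = (39 + (3/2)*2) - 1*6994 = (39 + 3) - 6994 = 42 - 6994 = -6952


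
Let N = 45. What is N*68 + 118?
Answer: 3178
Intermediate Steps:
N*68 + 118 = 45*68 + 118 = 3060 + 118 = 3178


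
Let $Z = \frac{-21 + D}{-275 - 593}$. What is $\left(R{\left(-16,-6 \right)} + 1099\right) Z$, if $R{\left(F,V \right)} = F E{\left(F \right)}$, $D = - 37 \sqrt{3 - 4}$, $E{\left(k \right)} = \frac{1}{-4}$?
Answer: $\frac{3309}{124} + \frac{40811 i}{868} \approx 26.685 + 47.017 i$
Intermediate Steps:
$E{\left(k \right)} = - \frac{1}{4}$
$D = - 37 i$ ($D = - 37 \sqrt{-1} = - 37 i \approx - 37.0 i$)
$R{\left(F,V \right)} = - \frac{F}{4}$ ($R{\left(F,V \right)} = F \left(- \frac{1}{4}\right) = - \frac{F}{4}$)
$Z = \frac{3}{124} + \frac{37 i}{868}$ ($Z = \frac{-21 - 37 i}{-275 - 593} = \frac{-21 - 37 i}{-868} = \left(-21 - 37 i\right) \left(- \frac{1}{868}\right) = \frac{3}{124} + \frac{37 i}{868} \approx 0.024194 + 0.042627 i$)
$\left(R{\left(-16,-6 \right)} + 1099\right) Z = \left(\left(- \frac{1}{4}\right) \left(-16\right) + 1099\right) \left(\frac{3}{124} + \frac{37 i}{868}\right) = \left(4 + 1099\right) \left(\frac{3}{124} + \frac{37 i}{868}\right) = 1103 \left(\frac{3}{124} + \frac{37 i}{868}\right) = \frac{3309}{124} + \frac{40811 i}{868}$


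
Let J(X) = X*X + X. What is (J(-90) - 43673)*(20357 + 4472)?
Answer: -885476627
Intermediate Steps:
J(X) = X + X² (J(X) = X² + X = X + X²)
(J(-90) - 43673)*(20357 + 4472) = (-90*(1 - 90) - 43673)*(20357 + 4472) = (-90*(-89) - 43673)*24829 = (8010 - 43673)*24829 = -35663*24829 = -885476627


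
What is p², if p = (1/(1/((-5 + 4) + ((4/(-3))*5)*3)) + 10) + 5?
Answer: 36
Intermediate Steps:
p = -6 (p = (1/(1/(-1 + ((4*(-⅓))*5)*3)) + 10) + 5 = (1/(1/(-1 - 4/3*5*3)) + 10) + 5 = (1/(1/(-1 - 20/3*3)) + 10) + 5 = (1/(1/(-1 - 20)) + 10) + 5 = (1/(1/(-21)) + 10) + 5 = (1/(-1/21) + 10) + 5 = (-21 + 10) + 5 = -11 + 5 = -6)
p² = (-6)² = 36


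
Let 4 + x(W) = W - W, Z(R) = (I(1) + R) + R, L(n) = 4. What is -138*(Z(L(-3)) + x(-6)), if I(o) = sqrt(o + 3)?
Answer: -828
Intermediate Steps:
I(o) = sqrt(3 + o)
Z(R) = 2 + 2*R (Z(R) = (sqrt(3 + 1) + R) + R = (sqrt(4) + R) + R = (2 + R) + R = 2 + 2*R)
x(W) = -4 (x(W) = -4 + (W - W) = -4 + 0 = -4)
-138*(Z(L(-3)) + x(-6)) = -138*((2 + 2*4) - 4) = -138*((2 + 8) - 4) = -138*(10 - 4) = -138*6 = -828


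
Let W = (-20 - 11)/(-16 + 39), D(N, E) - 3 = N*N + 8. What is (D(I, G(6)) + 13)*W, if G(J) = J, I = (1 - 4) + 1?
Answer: -868/23 ≈ -37.739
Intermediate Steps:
I = -2 (I = -3 + 1 = -2)
D(N, E) = 11 + N² (D(N, E) = 3 + (N*N + 8) = 3 + (N² + 8) = 3 + (8 + N²) = 11 + N²)
W = -31/23 ≈ -1.3478
(D(I, G(6)) + 13)*W = ((11 + (-2)²) + 13)*(-31/23) = ((11 + 4) + 13)*(-31/23) = (15 + 13)*(-31/23) = 28*(-31/23) = -868/23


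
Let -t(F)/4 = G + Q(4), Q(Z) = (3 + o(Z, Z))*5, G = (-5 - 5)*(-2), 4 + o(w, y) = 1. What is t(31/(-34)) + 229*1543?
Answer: 353267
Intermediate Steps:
o(w, y) = -3 (o(w, y) = -4 + 1 = -3)
G = 20 (G = -10*(-2) = 20)
Q(Z) = 0 (Q(Z) = (3 - 3)*5 = 0*5 = 0)
t(F) = -80 (t(F) = -4*(20 + 0) = -4*20 = -80)
t(31/(-34)) + 229*1543 = -80 + 229*1543 = -80 + 353347 = 353267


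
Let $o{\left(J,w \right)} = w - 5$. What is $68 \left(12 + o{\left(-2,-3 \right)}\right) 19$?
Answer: $5168$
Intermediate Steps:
$o{\left(J,w \right)} = -5 + w$
$68 \left(12 + o{\left(-2,-3 \right)}\right) 19 = 68 \left(12 - 8\right) 19 = 68 \cdot 4 \cdot 19 = 68 \cdot 76 = 5168$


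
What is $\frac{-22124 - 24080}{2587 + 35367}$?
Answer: $- \frac{23102}{18977} \approx -1.2174$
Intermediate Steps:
$\frac{-22124 - 24080}{2587 + 35367} = - \frac{46204}{37954} = \left(-46204\right) \frac{1}{37954} = - \frac{23102}{18977}$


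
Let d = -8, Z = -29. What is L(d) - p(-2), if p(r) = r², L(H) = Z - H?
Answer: -25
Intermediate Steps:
L(H) = -29 - H
L(d) - p(-2) = (-29 - 1*(-8)) - 1*(-2)² = (-29 + 8) - 1*4 = -21 - 4 = -25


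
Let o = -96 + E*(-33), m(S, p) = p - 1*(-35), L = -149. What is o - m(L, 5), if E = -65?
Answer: 2009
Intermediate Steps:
m(S, p) = 35 + p (m(S, p) = p + 35 = 35 + p)
o = 2049 (o = -96 - 65*(-33) = -96 + 2145 = 2049)
o - m(L, 5) = 2049 - (35 + 5) = 2049 - 1*40 = 2049 - 40 = 2009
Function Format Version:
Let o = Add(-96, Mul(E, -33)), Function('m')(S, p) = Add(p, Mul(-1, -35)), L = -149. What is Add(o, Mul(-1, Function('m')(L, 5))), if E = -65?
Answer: 2009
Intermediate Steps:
Function('m')(S, p) = Add(35, p) (Function('m')(S, p) = Add(p, 35) = Add(35, p))
o = 2049 (o = Add(-96, Mul(-65, -33)) = Add(-96, 2145) = 2049)
Add(o, Mul(-1, Function('m')(L, 5))) = Add(2049, Mul(-1, Add(35, 5))) = Add(2049, Mul(-1, 40)) = Add(2049, -40) = 2009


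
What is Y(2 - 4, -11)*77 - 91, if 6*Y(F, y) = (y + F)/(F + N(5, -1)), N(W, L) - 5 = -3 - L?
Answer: -1547/6 ≈ -257.83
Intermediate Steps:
N(W, L) = 2 - L (N(W, L) = 5 + (-3 - L) = 2 - L)
Y(F, y) = (F + y)/(6*(3 + F)) (Y(F, y) = ((y + F)/(F + (2 - 1*(-1))))/6 = ((F + y)/(F + (2 + 1)))/6 = ((F + y)/(F + 3))/6 = ((F + y)/(3 + F))/6 = (F + y)/(6*(3 + F)))
Y(2 - 4, -11)*77 - 91 = (((2 - 4) - 11)/(6*(3 + (2 - 4))))*77 - 91 = ((-2 - 11)/(6*(3 - 2)))*77 - 91 = ((⅙)*(-13)/1)*77 - 91 = ((⅙)*1*(-13))*77 - 91 = -13/6*77 - 91 = -1001/6 - 91 = -1547/6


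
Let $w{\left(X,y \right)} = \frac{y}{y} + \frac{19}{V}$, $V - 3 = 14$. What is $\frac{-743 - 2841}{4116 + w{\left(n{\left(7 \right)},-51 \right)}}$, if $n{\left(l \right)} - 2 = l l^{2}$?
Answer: $- \frac{7616}{8751} \approx -0.8703$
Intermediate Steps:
$n{\left(l \right)} = 2 + l^{3}$ ($n{\left(l \right)} = 2 + l l^{2} = 2 + l^{3}$)
$V = 17$ ($V = 3 + 14 = 17$)
$w{\left(X,y \right)} = \frac{36}{17}$ ($w{\left(X,y \right)} = \frac{y}{y} + \frac{19}{17} = 1 + 19 \cdot \frac{1}{17} = 1 + \frac{19}{17} = \frac{36}{17}$)
$\frac{-743 - 2841}{4116 + w{\left(n{\left(7 \right)},-51 \right)}} = \frac{-743 - 2841}{4116 + \frac{36}{17}} = - \frac{3584}{\frac{70008}{17}} = \left(-3584\right) \frac{17}{70008} = - \frac{7616}{8751}$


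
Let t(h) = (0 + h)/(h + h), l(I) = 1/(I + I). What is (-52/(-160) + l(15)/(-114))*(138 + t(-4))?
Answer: 615217/13680 ≈ 44.972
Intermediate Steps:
l(I) = 1/(2*I)
t(h) = 1/2 (t(h) = h/((2*h)) = h*(1/(2*h)) = 1/2)
(-52/(-160) + l(15)/(-114))*(138 + t(-4)) = (-52/(-160) + ((1/2)/15)/(-114))*(138 + 1/2) = (-52*(-1/160) + ((1/2)*(1/15))*(-1/114))*(277/2) = (13/40 + (1/30)*(-1/114))*(277/2) = (13/40 - 1/3420)*(277/2) = (2221/6840)*(277/2) = 615217/13680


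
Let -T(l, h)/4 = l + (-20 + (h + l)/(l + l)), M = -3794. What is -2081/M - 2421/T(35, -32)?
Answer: 9051866/221949 ≈ 40.784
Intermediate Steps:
T(l, h) = 80 - 4*l - 2*(h + l)/l (T(l, h) = -4*(l + (-20 + (h + l)/(l + l))) = -4*(l + (-20 + (h + l)/((2*l)))) = -4*(l + (-20 + (h + l)*(1/(2*l)))) = -4*(l + (-20 + (h + l)/(2*l))) = -4*(-20 + l + (h + l)/(2*l)) = 80 - 4*l - 2*(h + l)/l)
-2081/M - 2421/T(35, -32) = -2081/(-3794) - 2421/(78 - 4*35 - 2*(-32)/35) = -2081*(-1/3794) - 2421/(78 - 140 - 2*(-32)*1/35) = 2081/3794 - 2421/(78 - 140 + 64/35) = 2081/3794 - 2421/(-2106/35) = 2081/3794 - 2421*(-35/2106) = 2081/3794 + 9415/234 = 9051866/221949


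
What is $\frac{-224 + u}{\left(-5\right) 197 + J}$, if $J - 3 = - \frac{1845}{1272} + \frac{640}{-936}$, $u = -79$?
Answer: $\frac{15031224}{48820931} \approx 0.30788$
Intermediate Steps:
$J = \frac{42949}{49608}$ ($J = 3 + \left(- \frac{1845}{1272} + \frac{640}{-936}\right) = 3 + \left(\left(-1845\right) \frac{1}{1272} + 640 \left(- \frac{1}{936}\right)\right) = 3 - \frac{105875}{49608} = \frac{42949}{49608} \approx 0.86577$)
$\frac{-224 + u}{\left(-5\right) 197 + J} = \frac{-224 - 79}{\left(-5\right) 197 + \frac{42949}{49608}} = - \frac{303}{-985 + \frac{42949}{49608}} = - \frac{303}{- \frac{48820931}{49608}} = \left(-303\right) \left(- \frac{49608}{48820931}\right) = \frac{15031224}{48820931}$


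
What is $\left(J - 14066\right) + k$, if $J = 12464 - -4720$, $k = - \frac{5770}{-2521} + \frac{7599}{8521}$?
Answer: $\frac{67047456287}{21481441} \approx 3121.2$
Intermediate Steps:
$k = \frac{68323249}{21481441}$ ($k = \left(-5770\right) \left(- \frac{1}{2521}\right) + 7599 \cdot \frac{1}{8521} = \frac{5770}{2521} + \frac{7599}{8521} = \frac{68323249}{21481441} \approx 3.1806$)
$J = 17184$ ($J = 12464 + 4720 = 17184$)
$\left(J - 14066\right) + k = \left(17184 - 14066\right) + \frac{68323249}{21481441} = 3118 + \frac{68323249}{21481441} = \frac{67047456287}{21481441}$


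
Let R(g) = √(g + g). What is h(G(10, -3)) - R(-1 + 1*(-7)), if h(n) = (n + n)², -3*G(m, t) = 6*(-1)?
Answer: 16 - 4*I ≈ 16.0 - 4.0*I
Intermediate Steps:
G(m, t) = 2 (G(m, t) = -2*(-1) = -⅓*(-6) = 2)
R(g) = √2*√g (R(g) = √(2*g) = √2*√g)
h(n) = 4*n² (h(n) = (2*n)² = 4*n²)
h(G(10, -3)) - R(-1 + 1*(-7)) = 4*2² - √2*√(-1 + 1*(-7)) = 4*4 - √2*√(-1 - 7) = 16 - √2*√(-8) = 16 - √2*2*I*√2 = 16 - 4*I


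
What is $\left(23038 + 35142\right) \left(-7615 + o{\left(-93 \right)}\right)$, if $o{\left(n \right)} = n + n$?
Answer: $-453862180$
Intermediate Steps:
$o{\left(n \right)} = 2 n$
$\left(23038 + 35142\right) \left(-7615 + o{\left(-93 \right)}\right) = \left(23038 + 35142\right) \left(-7615 + 2 \left(-93\right)\right) = 58180 \left(-7615 - 186\right) = 58180 \left(-7801\right) = -453862180$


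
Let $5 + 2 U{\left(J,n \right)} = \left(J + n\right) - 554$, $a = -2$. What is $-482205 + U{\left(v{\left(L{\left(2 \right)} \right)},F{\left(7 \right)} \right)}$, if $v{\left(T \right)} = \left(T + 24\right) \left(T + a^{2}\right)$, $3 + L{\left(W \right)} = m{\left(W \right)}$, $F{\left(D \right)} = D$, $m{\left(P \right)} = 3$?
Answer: $-482433$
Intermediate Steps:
$L{\left(W \right)} = 0$ ($L{\left(W \right)} = -3 + 3 = 0$)
$v{\left(T \right)} = \left(4 + T\right) \left(24 + T\right)$ ($v{\left(T \right)} = \left(T + 24\right) \left(T + \left(-2\right)^{2}\right) = \left(24 + T\right) \left(T + 4\right) = \left(24 + T\right) \left(4 + T\right) = \left(4 + T\right) \left(24 + T\right)$)
$U{\left(J,n \right)} = - \frac{559}{2} + \frac{J}{2} + \frac{n}{2}$ ($U{\left(J,n \right)} = - \frac{5}{2} + \frac{\left(J + n\right) - 554}{2} = - \frac{5}{2} + \frac{-554 + J + n}{2} = - \frac{5}{2} + \left(-277 + \frac{J}{2} + \frac{n}{2}\right) = - \frac{559}{2} + \frac{J}{2} + \frac{n}{2}$)
$-482205 + U{\left(v{\left(L{\left(2 \right)} \right)},F{\left(7 \right)} \right)} = -482205 + \left(- \frac{559}{2} + \frac{96 + 0^{2} + 28 \cdot 0}{2} + \frac{1}{2} \cdot 7\right) = -482205 + \left(- \frac{559}{2} + \frac{96 + 0 + 0}{2} + \frac{7}{2}\right) = -482205 + \left(- \frac{559}{2} + \frac{1}{2} \cdot 96 + \frac{7}{2}\right) = -482205 + \left(- \frac{559}{2} + 48 + \frac{7}{2}\right) = -482205 - 228 = -482433$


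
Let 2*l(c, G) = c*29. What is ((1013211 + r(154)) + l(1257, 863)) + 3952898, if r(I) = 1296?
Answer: 9971263/2 ≈ 4.9856e+6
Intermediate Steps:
l(c, G) = 29*c/2 (l(c, G) = (c*29)/2 = (29*c)/2 = 29*c/2)
((1013211 + r(154)) + l(1257, 863)) + 3952898 = ((1013211 + 1296) + (29/2)*1257) + 3952898 = (1014507 + 36453/2) + 3952898 = 2065467/2 + 3952898 = 9971263/2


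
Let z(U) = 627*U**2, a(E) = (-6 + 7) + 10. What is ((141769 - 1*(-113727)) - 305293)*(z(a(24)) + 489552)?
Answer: -28156169943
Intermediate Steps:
a(E) = 11 (a(E) = 1 + 10 = 11)
((141769 - 1*(-113727)) - 305293)*(z(a(24)) + 489552) = ((141769 - 1*(-113727)) - 305293)*(627*11**2 + 489552) = ((141769 + 113727) - 305293)*(627*121 + 489552) = (255496 - 305293)*(75867 + 489552) = -49797*565419 = -28156169943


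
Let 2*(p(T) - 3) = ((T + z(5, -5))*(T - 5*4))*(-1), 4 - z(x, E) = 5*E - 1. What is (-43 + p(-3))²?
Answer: 292681/4 ≈ 73170.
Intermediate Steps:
z(x, E) = 5 - 5*E (z(x, E) = 4 - (5*E - 1) = 4 - (-1 + 5*E) = 4 + (1 - 5*E) = 5 - 5*E)
p(T) = 3 - (-20 + T)*(30 + T)/2 (p(T) = 3 + (((T + (5 - 5*(-5)))*(T - 5*4))*(-1))/2 = 3 + (((T + (5 + 25))*(T - 20))*(-1))/2 = 3 + (((T + 30)*(-20 + T))*(-1))/2 = 3 + (((30 + T)*(-20 + T))*(-1))/2 = 3 + (((-20 + T)*(30 + T))*(-1))/2 = 3 + (-(-20 + T)*(30 + T))/2 = 3 - (-20 + T)*(30 + T)/2)
(-43 + p(-3))² = (-43 + (303 - 5*(-3) - ½*(-3)²))² = (-43 + (303 + 15 - ½*9))² = (-43 + (303 + 15 - 9/2))² = (-43 + 627/2)² = (541/2)² = 292681/4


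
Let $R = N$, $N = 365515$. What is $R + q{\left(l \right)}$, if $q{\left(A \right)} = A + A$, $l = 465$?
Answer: $366445$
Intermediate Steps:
$R = 365515$
$q{\left(A \right)} = 2 A$
$R + q{\left(l \right)} = 365515 + 2 \cdot 465 = 365515 + 930 = 366445$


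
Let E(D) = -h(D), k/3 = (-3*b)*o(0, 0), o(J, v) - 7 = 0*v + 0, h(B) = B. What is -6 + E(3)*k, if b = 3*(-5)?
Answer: -2841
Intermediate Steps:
b = -15
o(J, v) = 7 (o(J, v) = 7 + (0*v + 0) = 7 + (0 + 0) = 7 + 0 = 7)
k = 945 (k = 3*(-3*(-15)*7) = 3*(45*7) = 3*315 = 945)
E(D) = -D
-6 + E(3)*k = -6 - 1*3*945 = -6 - 3*945 = -6 - 2835 = -2841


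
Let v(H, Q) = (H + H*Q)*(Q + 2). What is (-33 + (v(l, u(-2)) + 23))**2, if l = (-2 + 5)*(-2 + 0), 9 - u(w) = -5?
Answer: 2102500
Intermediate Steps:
u(w) = 14 (u(w) = 9 - 1*(-5) = 9 + 5 = 14)
l = -6 (l = 3*(-2) = -6)
v(H, Q) = (2 + Q)*(H + H*Q) (v(H, Q) = (H + H*Q)*(2 + Q) = (2 + Q)*(H + H*Q))
(-33 + (v(l, u(-2)) + 23))**2 = (-33 + (-6*(2 + 14**2 + 3*14) + 23))**2 = (-33 + (-6*(2 + 196 + 42) + 23))**2 = (-33 + (-6*240 + 23))**2 = (-33 + (-1440 + 23))**2 = (-33 - 1417)**2 = (-1450)**2 = 2102500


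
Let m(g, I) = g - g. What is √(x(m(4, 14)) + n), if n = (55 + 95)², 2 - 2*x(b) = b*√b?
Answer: √22501 ≈ 150.00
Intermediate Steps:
m(g, I) = 0
x(b) = 1 - b^(3/2)/2 (x(b) = 1 - b*√b/2 = 1 - b^(3/2)/2)
n = 22500 (n = 150² = 22500)
√(x(m(4, 14)) + n) = √((1 - 0^(3/2)/2) + 22500) = √((1 - ½*0) + 22500) = √((1 + 0) + 22500) = √(1 + 22500) = √22501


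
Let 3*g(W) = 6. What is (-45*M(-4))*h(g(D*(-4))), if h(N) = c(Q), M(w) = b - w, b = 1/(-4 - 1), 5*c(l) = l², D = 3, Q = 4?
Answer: -2736/5 ≈ -547.20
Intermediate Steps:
c(l) = l²/5
g(W) = 2 (g(W) = (⅓)*6 = 2)
b = -⅕ (b = 1/(-5) = -⅕ ≈ -0.20000)
M(w) = -⅕ - w
h(N) = 16/5 (h(N) = (⅕)*4² = (⅕)*16 = 16/5)
(-45*M(-4))*h(g(D*(-4))) = -45*(-⅕ - 1*(-4))*(16/5) = -45*(-⅕ + 4)*(16/5) = -45*19/5*(16/5) = -171*16/5 = -2736/5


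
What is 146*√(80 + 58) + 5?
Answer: 5 + 146*√138 ≈ 1720.1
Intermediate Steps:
146*√(80 + 58) + 5 = 146*√138 + 5 = 5 + 146*√138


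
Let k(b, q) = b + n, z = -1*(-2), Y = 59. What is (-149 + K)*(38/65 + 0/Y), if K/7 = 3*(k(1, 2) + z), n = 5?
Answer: 722/65 ≈ 11.108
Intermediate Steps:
z = 2
k(b, q) = 5 + b (k(b, q) = b + 5 = 5 + b)
K = 168 (K = 7*(3*((5 + 1) + 2)) = 7*(3*(6 + 2)) = 7*(3*8) = 7*24 = 168)
(-149 + K)*(38/65 + 0/Y) = (-149 + 168)*(38/65 + 0/59) = 19*(38*(1/65) + 0*(1/59)) = 19*(38/65 + 0) = 19*(38/65) = 722/65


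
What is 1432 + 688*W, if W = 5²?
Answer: 18632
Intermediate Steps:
W = 25
1432 + 688*W = 1432 + 688*25 = 1432 + 17200 = 18632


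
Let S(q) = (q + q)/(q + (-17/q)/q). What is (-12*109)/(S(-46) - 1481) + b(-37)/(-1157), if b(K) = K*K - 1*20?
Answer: -46906181561/166590784997 ≈ -0.28157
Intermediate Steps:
S(q) = 2*q/(q - 17/q²) (S(q) = (2*q)/(q - 17/q²) = 2*q/(q - 17/q²))
b(K) = -20 + K² (b(K) = K² - 20 = -20 + K²)
(-12*109)/(S(-46) - 1481) + b(-37)/(-1157) = (-12*109)/(2*(-46)³/(-17 + (-46)³) - 1481) + (-20 + (-37)²)/(-1157) = -1308/(2*(-97336)/(-17 - 97336) - 1481) + (-20 + 1369)*(-1/1157) = -1308/(2*(-97336)/(-97353) - 1481) + 1349*(-1/1157) = -1308/(2*(-97336)*(-1/97353) - 1481) - 1349/1157 = -1308/(194672/97353 - 1481) - 1349/1157 = -1308/(-143985121/97353) - 1349/1157 = -1308*(-97353/143985121) - 1349/1157 = 127337724/143985121 - 1349/1157 = -46906181561/166590784997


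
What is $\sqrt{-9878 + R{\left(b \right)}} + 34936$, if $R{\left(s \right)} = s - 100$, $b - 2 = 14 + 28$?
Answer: $34936 + i \sqrt{9934} \approx 34936.0 + 99.669 i$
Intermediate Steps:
$b = 44$ ($b = 2 + \left(14 + 28\right) = 2 + 42 = 44$)
$R{\left(s \right)} = -100 + s$
$\sqrt{-9878 + R{\left(b \right)}} + 34936 = \sqrt{-9878 + \left(-100 + 44\right)} + 34936 = \sqrt{-9878 - 56} + 34936 = \sqrt{-9934} + 34936 = i \sqrt{9934} + 34936 = 34936 + i \sqrt{9934}$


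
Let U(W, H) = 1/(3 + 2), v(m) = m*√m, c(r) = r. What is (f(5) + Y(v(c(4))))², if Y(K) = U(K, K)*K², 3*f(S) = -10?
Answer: 20164/225 ≈ 89.618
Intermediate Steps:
f(S) = -10/3 (f(S) = (⅓)*(-10) = -10/3)
v(m) = m^(3/2)
U(W, H) = ⅕ (U(W, H) = 1/5 = ⅕)
Y(K) = K²/5
(f(5) + Y(v(c(4))))² = (-10/3 + (4^(3/2))²/5)² = (-10/3 + (⅕)*8²)² = (-10/3 + (⅕)*64)² = (-10/3 + 64/5)² = (142/15)² = 20164/225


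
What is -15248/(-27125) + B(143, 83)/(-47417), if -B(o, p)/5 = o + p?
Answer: 753665666/1286186125 ≈ 0.58597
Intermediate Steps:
B(o, p) = -5*o - 5*p (B(o, p) = -5*(o + p) = -5*o - 5*p)
-15248/(-27125) + B(143, 83)/(-47417) = -15248/(-27125) + (-5*143 - 5*83)/(-47417) = -15248*(-1/27125) + (-715 - 415)*(-1/47417) = 15248/27125 - 1130*(-1/47417) = 15248/27125 + 1130/47417 = 753665666/1286186125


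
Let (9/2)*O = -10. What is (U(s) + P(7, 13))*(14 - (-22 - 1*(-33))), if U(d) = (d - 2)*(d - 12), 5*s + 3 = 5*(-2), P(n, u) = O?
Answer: 14611/75 ≈ 194.81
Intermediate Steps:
O = -20/9 (O = (2/9)*(-10) = -20/9 ≈ -2.2222)
P(n, u) = -20/9
s = -13/5 (s = -3/5 + (5*(-2))/5 = -3/5 + (1/5)*(-10) = -3/5 - 2 = -13/5 ≈ -2.6000)
U(d) = (-12 + d)*(-2 + d) (U(d) = (-2 + d)*(-12 + d) = (-12 + d)*(-2 + d))
(U(s) + P(7, 13))*(14 - (-22 - 1*(-33))) = ((24 + (-13/5)**2 - 14*(-13/5)) - 20/9)*(14 - (-22 - 1*(-33))) = ((24 + 169/25 + 182/5) - 20/9)*(14 - (-22 + 33)) = (1679/25 - 20/9)*(14 - 1*11) = 14611*(14 - 11)/225 = (14611/225)*3 = 14611/75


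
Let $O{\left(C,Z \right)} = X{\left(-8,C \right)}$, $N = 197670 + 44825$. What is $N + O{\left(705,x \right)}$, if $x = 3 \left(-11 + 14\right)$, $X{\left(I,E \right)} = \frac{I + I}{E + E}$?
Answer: $\frac{170958967}{705} \approx 2.425 \cdot 10^{5}$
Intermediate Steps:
$X{\left(I,E \right)} = \frac{I}{E}$ ($X{\left(I,E \right)} = \frac{2 I}{2 E} = 2 I \frac{1}{2 E} = \frac{I}{E}$)
$N = 242495$
$x = 9$ ($x = 3 \cdot 3 = 9$)
$O{\left(C,Z \right)} = - \frac{8}{C}$
$N + O{\left(705,x \right)} = 242495 - \frac{8}{705} = \frac{170958967}{705}$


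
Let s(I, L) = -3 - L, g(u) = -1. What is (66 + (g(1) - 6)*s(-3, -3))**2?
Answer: 4356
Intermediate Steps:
(66 + (g(1) - 6)*s(-3, -3))**2 = (66 + (-1 - 6)*(-3 - 1*(-3)))**2 = (66 - 7*(-3 + 3))**2 = (66 - 7*0)**2 = (66 + 0)**2 = 66**2 = 4356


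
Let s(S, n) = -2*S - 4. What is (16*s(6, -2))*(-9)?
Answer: 2304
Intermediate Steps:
s(S, n) = -4 - 2*S
(16*s(6, -2))*(-9) = (16*(-4 - 2*6))*(-9) = (16*(-4 - 12))*(-9) = (16*(-16))*(-9) = -256*(-9) = 2304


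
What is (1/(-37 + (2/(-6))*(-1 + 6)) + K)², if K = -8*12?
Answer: 124077321/13456 ≈ 9221.0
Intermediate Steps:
K = -96
(1/(-37 + (2/(-6))*(-1 + 6)) + K)² = (1/(-37 + (2/(-6))*(-1 + 6)) - 96)² = (1/(-37 + (2*(-⅙))*5) - 96)² = (1/(-37 - ⅓*5) - 96)² = (1/(-37 - 5/3) - 96)² = (1/(-116/3) - 96)² = (-3/116 - 96)² = (-11139/116)² = 124077321/13456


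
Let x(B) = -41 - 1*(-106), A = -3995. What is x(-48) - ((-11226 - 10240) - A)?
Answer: 17536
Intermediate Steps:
x(B) = 65 (x(B) = -41 + 106 = 65)
x(-48) - ((-11226 - 10240) - A) = 65 - ((-11226 - 10240) - 1*(-3995)) = 65 - (-21466 + 3995) = 65 - 1*(-17471) = 65 + 17471 = 17536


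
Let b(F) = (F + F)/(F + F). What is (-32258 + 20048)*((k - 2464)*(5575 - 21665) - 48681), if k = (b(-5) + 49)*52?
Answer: 27312805410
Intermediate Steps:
b(F) = 1 (b(F) = (2*F)/((2*F)) = (2*F)*(1/(2*F)) = 1)
k = 2600 (k = (1 + 49)*52 = 50*52 = 2600)
(-32258 + 20048)*((k - 2464)*(5575 - 21665) - 48681) = (-32258 + 20048)*((2600 - 2464)*(5575 - 21665) - 48681) = -12210*(136*(-16090) - 48681) = -12210*(-2188240 - 48681) = -12210*(-2236921) = 27312805410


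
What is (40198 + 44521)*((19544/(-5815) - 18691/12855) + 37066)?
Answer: 46940954739287927/14950365 ≈ 3.1398e+9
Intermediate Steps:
(40198 + 44521)*((19544/(-5815) - 18691/12855) + 37066) = 84719*((19544*(-1/5815) - 18691*1/12855) + 37066) = 84719*((-19544/5815 - 18691/12855) + 37066) = 84719*(-71985257/14950365 + 37066) = 84719*(554078243833/14950365) = 46940954739287927/14950365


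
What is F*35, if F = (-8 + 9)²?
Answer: 35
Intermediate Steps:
F = 1 (F = 1² = 1)
F*35 = 1*35 = 35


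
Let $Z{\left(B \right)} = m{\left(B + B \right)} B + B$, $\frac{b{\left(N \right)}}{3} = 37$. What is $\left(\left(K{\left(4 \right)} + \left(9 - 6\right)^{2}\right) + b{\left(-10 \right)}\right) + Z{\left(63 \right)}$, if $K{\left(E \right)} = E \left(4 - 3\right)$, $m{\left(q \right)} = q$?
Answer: $8125$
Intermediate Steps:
$b{\left(N \right)} = 111$ ($b{\left(N \right)} = 3 \cdot 37 = 111$)
$Z{\left(B \right)} = B + 2 B^{2}$ ($Z{\left(B \right)} = \left(B + B\right) B + B = 2 B B + B = 2 B^{2} + B = B + 2 B^{2}$)
$K{\left(E \right)} = E$ ($K{\left(E \right)} = E 1 = E$)
$\left(\left(K{\left(4 \right)} + \left(9 - 6\right)^{2}\right) + b{\left(-10 \right)}\right) + Z{\left(63 \right)} = \left(\left(4 + \left(9 - 6\right)^{2}\right) + 111\right) + 63 \left(1 + 2 \cdot 63\right) = \left(\left(4 + 3^{2}\right) + 111\right) + 63 \left(1 + 126\right) = \left(\left(4 + 9\right) + 111\right) + 63 \cdot 127 = \left(13 + 111\right) + 8001 = 124 + 8001 = 8125$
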